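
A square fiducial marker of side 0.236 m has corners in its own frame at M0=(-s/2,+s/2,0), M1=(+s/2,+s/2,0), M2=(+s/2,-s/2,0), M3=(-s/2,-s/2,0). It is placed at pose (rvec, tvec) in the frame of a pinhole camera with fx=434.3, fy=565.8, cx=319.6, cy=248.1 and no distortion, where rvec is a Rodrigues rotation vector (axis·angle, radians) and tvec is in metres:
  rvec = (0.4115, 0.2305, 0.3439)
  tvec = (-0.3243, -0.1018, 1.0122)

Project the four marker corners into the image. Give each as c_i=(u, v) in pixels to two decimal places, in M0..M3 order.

Intrinsics K: fx=434.3, fy=565.8, cx=319.6, cy=248.1
Marker side s = 0.236 m; corners in marker frame (Z=0):
  M0 = (-0.1180, +0.1180, 0)
  M1 = (+0.1180, +0.1180, 0)
  M2 = (+0.1180, -0.1180, 0)
  M3 = (-0.1180, -0.1180, 0)
rvec = (0.4115, 0.2305, 0.3439), |rvec| = θ = 0.58372 rad = 33.445°
Rodrigues: sinθ=0.55113, 1−cosθ=0.16558; R = I + sinθ·[k]× + (1−cosθ)·[k]×²:
    [+0.91671 -0.27861 +0.28640]
    [+0.37079 +0.86024 -0.35000]
    [-0.14886 +0.42705 +0.89189]
t = (-0.3243, -0.1018, 1.0122) m
M0: Pc = R·M0+t = (-0.46535, -0.04405, +1.08016); u = 434.3·(-0.46535)/1.08016 + 319.6 = 132.4974, v = 565.8·(-0.04405)/1.08016 + 248.1 = 225.0283
M1: Pc = R·M1+t = (-0.24900, +0.04346, +1.04503); u = 434.3·(-0.24900)/1.04503 + 319.6 = 216.1170, v = 565.8·(+0.04346)/1.04503 + 248.1 = 271.6311
M2: Pc = R·M2+t = (-0.18325, -0.15955, +0.94424); u = 434.3·(-0.18325)/0.94424 + 319.6 = 235.3137, v = 565.8·(-0.15955)/0.94424 + 248.1 = 152.4935
M3: Pc = R·M3+t = (-0.39960, -0.24706, +0.97937); u = 434.3·(-0.39960)/0.97937 + 319.6 = 142.4006, v = 565.8·(-0.24706)/0.97937 + 248.1 = 105.3685

c0=(132.50, 225.03) c1=(216.12, 271.63) c2=(235.31, 152.49) c3=(142.40, 105.37)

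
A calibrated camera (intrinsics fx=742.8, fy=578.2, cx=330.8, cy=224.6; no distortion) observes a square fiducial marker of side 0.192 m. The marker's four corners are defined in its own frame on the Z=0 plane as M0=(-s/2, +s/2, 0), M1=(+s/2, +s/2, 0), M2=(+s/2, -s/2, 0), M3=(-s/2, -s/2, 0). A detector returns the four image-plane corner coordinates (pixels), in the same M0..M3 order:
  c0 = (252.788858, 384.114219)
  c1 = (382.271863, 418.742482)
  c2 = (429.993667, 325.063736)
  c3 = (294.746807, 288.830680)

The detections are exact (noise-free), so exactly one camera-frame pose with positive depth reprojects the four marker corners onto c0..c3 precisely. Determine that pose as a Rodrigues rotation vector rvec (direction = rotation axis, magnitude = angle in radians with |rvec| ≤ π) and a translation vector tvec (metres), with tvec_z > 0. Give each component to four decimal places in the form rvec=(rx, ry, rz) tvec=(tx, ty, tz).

Intrinsics K: fx=742.8, fy=578.2, cx=330.8, cy=224.6
Marker side s = 0.192 m; corners in marker frame (Z=0):
  M0 = (-0.0960, +0.0960, 0)
  M1 = (+0.0960, +0.0960, 0)
  M2 = (+0.0960, -0.0960, 0)
  M3 = (-0.0960, -0.0960, 0)
Detected image corners:
  c0 = (252.788858, 384.114219) px
  c1 = (382.271863, 418.742482) px
  c2 = (429.993667, 325.063736) px
  c3 = (294.746807, 288.830680) px
Planar DLT: solve 8×8 A·h = b for H (H[2,2]=1):
  H  [+690.10263 -156.09640 +339.47920]
  H  [+185.51665 +572.78070 +355.22614]
  H  [+0.00303 +0.22782 +1.00000]
B = K⁻¹H; ‖b₁‖=0.981244, ‖b₂‖=0.981244; λ = 2/(‖b₁‖+‖b₂‖) = 1.019114, sign → tz>0 ⇒ λ=+1.019114
r₁ = λ·B[:,0] = (+0.94544,+0.32579,+0.00309); r₂ = λ·B[:,1] = (-0.31756,+0.91937,+0.23218)
r₃ = r₁×r₂ = (+0.07280,-0.22049,+0.97267); SVD([r₁ r₂ r₃]) → R = UVᵀ:
  R  [+0.94544 -0.31756 +0.07280]
  R  [+0.32579 +0.91937 -0.22049]
  R  [+0.00309 +0.23218 +0.97267]
t = (+0.01191, +0.23024, +1.01911) m
tr R = 2.837480; θ = arccos((tr R − 1)/2) = 0.405919 rad = 23.257°
axis k = ((R−Rᵀ)₃₂, (R−Rᵀ)₁₃, (R−Rᵀ)₂₁) / (2 sinθ) = (+0.573201, +0.088275, +0.814646)
rvec = θ·k = (+0.232673, +0.035832, +0.330680)

rvec=(0.2327, 0.0358, 0.3307) tvec=(0.0119, 0.2302, 1.0191)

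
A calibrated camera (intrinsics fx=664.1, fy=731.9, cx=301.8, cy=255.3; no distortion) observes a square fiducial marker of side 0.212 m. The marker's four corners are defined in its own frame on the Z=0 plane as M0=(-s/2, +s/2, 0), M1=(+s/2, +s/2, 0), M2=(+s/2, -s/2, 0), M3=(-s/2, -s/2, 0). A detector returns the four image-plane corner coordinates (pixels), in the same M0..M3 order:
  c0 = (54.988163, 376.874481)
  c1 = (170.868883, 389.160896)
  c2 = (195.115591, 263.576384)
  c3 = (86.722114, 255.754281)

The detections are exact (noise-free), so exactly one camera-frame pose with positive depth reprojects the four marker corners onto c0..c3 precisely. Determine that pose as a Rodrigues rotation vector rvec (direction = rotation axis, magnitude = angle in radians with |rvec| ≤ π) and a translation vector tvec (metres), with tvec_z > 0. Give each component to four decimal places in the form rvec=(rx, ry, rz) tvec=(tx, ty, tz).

Intrinsics K: fx=664.1, fy=731.9, cx=301.8, cy=255.3
Marker side s = 0.212 m; corners in marker frame (Z=0):
  M0 = (-0.1060, +0.1060, 0)
  M1 = (+0.1060, +0.1060, 0)
  M2 = (+0.1060, -0.1060, 0)
  M3 = (-0.1060, -0.1060, 0)
Detected image corners:
  c0 = (54.988163, 376.874481) px
  c1 = (170.868883, 389.160896) px
  c2 = (195.115591, 263.576384) px
  c3 = (86.722114, 255.754281) px
Planar DLT: solve 8×8 A·h = b for H (H[2,2]=1):
  H  [+510.25020 -176.77365 +126.59870]
  H  [+1.35533 +469.08478 +318.97477]
  H  [-0.14215 -0.35043 +1.00000]
B = K⁻¹H; ‖b₁‖=0.846541, ‖b₂‖=0.846541; λ = 2/(‖b₁‖+‖b₂‖) = 1.181277, sign → tz>0 ⇒ λ=+1.181277
r₁ = λ·B[:,0] = (+0.98393,+0.06076,-0.16792); r₂ = λ·B[:,1] = (-0.12632,+0.90149,-0.41395)
r₃ = r₁×r₂ = (+0.12623,+0.42851,+0.89468); SVD([r₁ r₂ r₃]) → R = UVᵀ:
  R  [+0.98393 -0.12632 +0.12623]
  R  [+0.06076 +0.90149 +0.42851]
  R  [-0.16792 -0.41395 +0.89468]
t = (-0.31164, +0.10277, +1.18128) m
tr R = 2.780093; θ = arccos((tr R − 1)/2) = 0.473349 rad = 27.121°
axis k = ((R−Rᵀ)₃₂, (R−Rᵀ)₁₃, (R−Rᵀ)₂₁) / (2 sinθ) = (-0.924020, +0.322623, +0.205189)
rvec = θ·k = (-0.437383, +0.152713, +0.097126)

rvec=(-0.4374, 0.1527, 0.0971) tvec=(-0.3116, 0.1028, 1.1813)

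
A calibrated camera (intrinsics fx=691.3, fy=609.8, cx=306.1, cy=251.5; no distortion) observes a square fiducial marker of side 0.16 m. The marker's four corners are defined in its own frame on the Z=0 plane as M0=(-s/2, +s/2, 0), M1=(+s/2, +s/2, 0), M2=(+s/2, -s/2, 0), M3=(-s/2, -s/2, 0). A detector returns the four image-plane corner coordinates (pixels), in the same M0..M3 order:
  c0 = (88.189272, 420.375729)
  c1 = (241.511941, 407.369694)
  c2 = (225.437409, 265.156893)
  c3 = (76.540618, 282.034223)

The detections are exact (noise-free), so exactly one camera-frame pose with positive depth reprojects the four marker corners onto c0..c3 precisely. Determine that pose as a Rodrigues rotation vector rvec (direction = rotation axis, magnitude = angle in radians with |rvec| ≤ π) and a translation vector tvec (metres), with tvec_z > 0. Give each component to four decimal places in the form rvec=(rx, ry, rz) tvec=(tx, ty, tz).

Intrinsics K: fx=691.3, fy=609.8, cx=306.1, cy=251.5
Marker side s = 0.16 m; corners in marker frame (Z=0):
  M0 = (-0.0800, +0.0800, 0)
  M1 = (+0.0800, +0.0800, 0)
  M2 = (+0.0800, -0.0800, 0)
  M3 = (-0.0800, -0.0800, 0)
Detected image corners:
  c0 = (88.189272, 420.375729) px
  c1 = (241.511941, 407.369694) px
  c2 = (225.437409, 265.156893) px
  c3 = (76.540618, 282.034223) px
Planar DLT: solve 8×8 A·h = b for H (H[2,2]=1):
  H  [+914.22807 +60.27042 +156.67879]
  H  [-158.89824 +819.62007 +342.91848]
  H  [-0.19012 -0.16562 +1.00000]
B = K⁻¹H; ‖b₁‖=1.431093, ‖b₂‖=1.431093; λ = 2/(‖b₁‖+‖b₂‖) = 0.698767, sign → tz>0 ⇒ λ=+0.698767
r₁ = λ·B[:,0] = (+0.98293,-0.12729,-0.13285); r₂ = λ·B[:,1] = (+0.11216,+0.98693,-0.11573)
r₃ = r₁×r₂ = (+0.14585,+0.09885,+0.98436); SVD([r₁ r₂ r₃]) → R = UVᵀ:
  R  [+0.98293 +0.11216 +0.14585]
  R  [-0.12729 +0.98693 +0.09885]
  R  [-0.13285 -0.11573 +0.98436]
t = (-0.15104, +0.10476, +0.69877) m
tr R = 2.954212; θ = arccos((tr R − 1)/2) = 0.214391 rad = 12.284°
axis k = ((R−Rᵀ)₃₂, (R−Rᵀ)₁₃, (R−Rᵀ)₂₁) / (2 sinθ) = (-0.504290, +0.654986, -0.562748)
rvec = θ·k = (-0.108115, +0.140423, -0.120648)

rvec=(-0.1081, 0.1404, -0.1206) tvec=(-0.1510, 0.1048, 0.6988)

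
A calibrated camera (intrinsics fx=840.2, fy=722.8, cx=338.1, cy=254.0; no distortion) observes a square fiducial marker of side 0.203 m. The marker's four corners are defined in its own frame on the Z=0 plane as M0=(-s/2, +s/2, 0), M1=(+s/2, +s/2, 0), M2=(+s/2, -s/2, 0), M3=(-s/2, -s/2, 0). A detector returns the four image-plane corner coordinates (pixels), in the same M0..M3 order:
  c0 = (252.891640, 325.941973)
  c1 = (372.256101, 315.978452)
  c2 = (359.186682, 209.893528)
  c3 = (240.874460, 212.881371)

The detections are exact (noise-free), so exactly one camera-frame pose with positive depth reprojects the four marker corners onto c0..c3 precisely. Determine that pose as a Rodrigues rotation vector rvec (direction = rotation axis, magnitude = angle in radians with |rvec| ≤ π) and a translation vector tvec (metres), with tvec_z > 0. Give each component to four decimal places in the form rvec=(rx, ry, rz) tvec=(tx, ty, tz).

rvec=(-0.1216, -0.4197, -0.0792) tvec=(-0.0474, 0.0214, 1.3288)

Intrinsics K: fx=840.2, fy=722.8, cx=338.1, cy=254.0
Marker side s = 0.203 m; corners in marker frame (Z=0):
  M0 = (-0.1015, +0.1015, 0)
  M1 = (+0.1015, +0.1015, 0)
  M2 = (+0.1015, -0.1015, 0)
  M3 = (-0.1015, -0.1015, 0)
Detected image corners:
  c0 = (252.891640, 325.941973) px
  c1 = (372.256101, 315.978452) px
  c2 = (359.186682, 209.893528) px
  c3 = (240.874460, 212.881371) px
Planar DLT: solve 8×8 A·h = b for H (H[2,2]=1):
  H  [+680.06929 +38.51752 +308.11790]
  H  [+50.50806 +518.93433 +265.64827]
  H  [+0.30910 -0.07624 +1.00000]
B = K⁻¹H; ‖b₁‖=0.752536, ‖b₂‖=0.752536; λ = 2/(‖b₁‖+‖b₂‖) = 1.328840, sign → tz>0 ⇒ λ=+1.328840
r₁ = λ·B[:,0] = (+0.91029,-0.05148,+0.41075); r₂ = λ·B[:,1] = (+0.10169,+0.98964,-0.10131)
r₃ = r₁×r₂ = (-0.40128,+0.13399,+0.90610); SVD([r₁ r₂ r₃]) → R = UVᵀ:
  R  [+0.91029 +0.10169 -0.40128]
  R  [-0.05148 +0.98964 +0.13399]
  R  [+0.41075 -0.10131 +0.90610]
t = (-0.04742, +0.02141, +1.32884) m
tr R = 2.806041; θ = arccos((tr R − 1)/2) = 0.444048 rad = 25.442°
axis k = ((R−Rᵀ)₃₂, (R−Rᵀ)₁₃, (R−Rᵀ)₂₁) / (2 sinθ) = (-0.273872, -0.945099, -0.178274)
rvec = θ·k = (-0.121612, -0.419669, -0.079162)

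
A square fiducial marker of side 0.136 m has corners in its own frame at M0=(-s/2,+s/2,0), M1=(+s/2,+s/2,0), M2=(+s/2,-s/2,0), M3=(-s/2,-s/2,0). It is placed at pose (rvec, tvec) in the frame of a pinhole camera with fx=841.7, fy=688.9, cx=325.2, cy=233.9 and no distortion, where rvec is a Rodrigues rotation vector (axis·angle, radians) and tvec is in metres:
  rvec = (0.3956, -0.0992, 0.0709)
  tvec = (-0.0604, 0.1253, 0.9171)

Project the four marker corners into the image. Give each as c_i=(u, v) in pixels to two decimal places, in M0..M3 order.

Intrinsics K: fx=841.7, fy=688.9, cx=325.2, cy=233.9
Marker side s = 0.136 m; corners in marker frame (Z=0):
  M0 = (-0.0680, +0.0680, 0)
  M1 = (+0.0680, +0.0680, 0)
  M2 = (+0.0680, -0.0680, 0)
  M3 = (-0.0680, -0.0680, 0)
rvec = (0.3956, -0.0992, 0.0709), |rvec| = θ = 0.41396 rad = 23.718°
Rodrigues: sinθ=0.40224, 1−cosθ=0.08447; R = I + sinθ·[k]× + (1−cosθ)·[k]×²:
    [+0.99267 -0.08824 -0.08257]
    [+0.04955 +0.92038 -0.38786]
    [+0.11022 +0.38093 +0.91801]
t = (-0.0604, 0.1253, 0.9171) m
M0: Pc = R·M0+t = (-0.13390, +0.18452, +0.93551); u = 841.7·(-0.13390)/0.93551 + 325.2 = 204.7254, v = 688.9·(+0.18452)/0.93551 + 233.9 = 369.7764
M1: Pc = R·M1+t = (+0.00110, +0.19126, +0.95050); u = 841.7·(+0.00110)/0.95050 + 325.2 = 326.1756, v = 688.9·(+0.19126)/0.95050 + 233.9 = 372.5177
M2: Pc = R·M2+t = (+0.01310, +0.06608, +0.89869); u = 841.7·(+0.01310)/0.89869 + 325.2 = 337.4708, v = 688.9·(+0.06608)/0.89869 + 233.9 = 284.5567
M3: Pc = R·M3+t = (-0.12190, +0.05934, +0.88370); u = 841.7·(-0.12190)/0.88370 + 325.2 = 209.0923, v = 688.9·(+0.05934)/0.88370 + 233.9 = 280.1627

c0=(204.73, 369.78) c1=(326.18, 372.52) c2=(337.47, 284.56) c3=(209.09, 280.16)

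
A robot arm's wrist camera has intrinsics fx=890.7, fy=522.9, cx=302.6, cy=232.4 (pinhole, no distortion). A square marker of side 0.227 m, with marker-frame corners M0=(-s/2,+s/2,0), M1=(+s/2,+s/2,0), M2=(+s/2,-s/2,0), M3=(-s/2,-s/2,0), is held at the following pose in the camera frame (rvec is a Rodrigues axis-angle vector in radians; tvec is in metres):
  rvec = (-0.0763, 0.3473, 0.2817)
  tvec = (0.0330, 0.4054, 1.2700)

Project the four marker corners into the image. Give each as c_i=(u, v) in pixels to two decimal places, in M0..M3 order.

c0=(233.25, 426.43) c1=(377.30, 463.89) c2=(423.69, 370.61) c3=(277.50, 338.89)

Intrinsics K: fx=890.7, fy=522.9, cx=302.6, cy=232.4
Marker side s = 0.227 m; corners in marker frame (Z=0):
  M0 = (-0.1135, +0.1135, 0)
  M1 = (+0.1135, +0.1135, 0)
  M2 = (+0.1135, -0.1135, 0)
  M3 = (-0.1135, -0.1135, 0)
rvec = (-0.0763, 0.3473, 0.2817), |rvec| = θ = 0.45365 rad = 25.992°
Rodrigues: sinθ=0.43824, 1−cosθ=0.10114; R = I + sinθ·[k]× + (1−cosθ)·[k]×²:
    [+0.90172 -0.28516 +0.32495]
    [+0.25911 +0.95814 +0.12179]
    [-0.34607 -0.02563 +0.93786]
t = (0.0330, 0.4054, 1.2700) m
M0: Pc = R·M0+t = (-0.10171, +0.48474, +1.30637); u = 890.7·(-0.10171)/1.30637 + 302.6 = 233.2524, v = 522.9·(+0.48474)/1.30637 + 232.4 = 426.4262
M1: Pc = R·M1+t = (+0.10298, +0.54356, +1.22781); u = 890.7·(+0.10298)/1.22781 + 302.6 = 377.3048, v = 522.9·(+0.54356)/1.22781 + 232.4 = 463.8902
M2: Pc = R·M2+t = (+0.16771, +0.32606, +1.23363); u = 890.7·(+0.16771)/1.23363 + 302.6 = 423.6897, v = 522.9·(+0.32606)/1.23363 + 232.4 = 370.6078
M3: Pc = R·M3+t = (-0.03698, +0.26724, +1.31219); u = 890.7·(-0.03698)/1.31219 + 302.6 = 277.4989, v = 522.9·(+0.26724)/1.31219 + 232.4 = 338.8946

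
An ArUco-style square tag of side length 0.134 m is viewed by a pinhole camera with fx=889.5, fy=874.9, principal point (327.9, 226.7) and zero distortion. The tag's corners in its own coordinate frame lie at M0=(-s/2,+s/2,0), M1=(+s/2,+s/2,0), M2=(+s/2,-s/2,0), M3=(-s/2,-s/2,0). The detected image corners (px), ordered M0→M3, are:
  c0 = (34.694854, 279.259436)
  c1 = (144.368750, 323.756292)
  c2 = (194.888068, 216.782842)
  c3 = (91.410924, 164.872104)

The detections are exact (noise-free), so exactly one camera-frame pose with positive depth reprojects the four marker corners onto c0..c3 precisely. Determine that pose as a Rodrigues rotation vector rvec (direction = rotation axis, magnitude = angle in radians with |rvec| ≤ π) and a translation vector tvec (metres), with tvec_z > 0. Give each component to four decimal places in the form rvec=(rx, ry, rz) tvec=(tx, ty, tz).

Intrinsics K: fx=889.5, fy=874.9, cx=327.9, cy=226.7
Marker side s = 0.134 m; corners in marker frame (Z=0):
  M0 = (-0.0670, +0.0670, 0)
  M1 = (+0.0670, +0.0670, 0)
  M2 = (+0.0670, -0.0670, 0)
  M3 = (-0.0670, -0.0670, 0)
Detected image corners:
  c0 = (34.694854, 279.259436) px
  c1 = (144.368750, 323.756292) px
  c2 = (194.888068, 216.782842) px
  c3 = (91.410924, 164.872104) px
Planar DLT: solve 8×8 A·h = b for H (H[2,2]=1):
  H  [+860.84672 -416.66537 +118.62683]
  H  [+499.10538 +788.09032 +246.52532]
  H  [+0.56505 -0.14964 +1.00000]
B = K⁻¹H; ‖b₁‖=1.037273, ‖b₂‖=1.037273; λ = 2/(‖b₁‖+‖b₂‖) = 0.964067, sign → tz>0 ⇒ λ=+0.964067
r₁ = λ·B[:,0] = (+0.73220,+0.40882,+0.54475); r₂ = λ·B[:,1] = (-0.39842,+0.90579,-0.14426)
r₃ = r₁×r₂ = (-0.55240,-0.11141,+0.82610); SVD([r₁ r₂ r₃]) → R = UVᵀ:
  R  [+0.73220 -0.39842 -0.55240]
  R  [+0.40882 +0.90579 -0.11141]
  R  [+0.54475 -0.14426 +0.82610]
t = (-0.22682, +0.02185, +0.96407) m
tr R = 2.464084; θ = arccos((tr R − 1)/2) = 0.749482 rad = 42.942°
axis k = ((R−Rᵀ)₃₂, (R−Rᵀ)₁₃, (R−Rᵀ)₂₁) / (2 sinθ) = (-0.024108, -0.805241, +0.592458)
rvec = θ·k = (-0.018068, -0.603513, +0.444036)

rvec=(-0.0181, -0.6035, 0.4440) tvec=(-0.2268, 0.0218, 0.9641)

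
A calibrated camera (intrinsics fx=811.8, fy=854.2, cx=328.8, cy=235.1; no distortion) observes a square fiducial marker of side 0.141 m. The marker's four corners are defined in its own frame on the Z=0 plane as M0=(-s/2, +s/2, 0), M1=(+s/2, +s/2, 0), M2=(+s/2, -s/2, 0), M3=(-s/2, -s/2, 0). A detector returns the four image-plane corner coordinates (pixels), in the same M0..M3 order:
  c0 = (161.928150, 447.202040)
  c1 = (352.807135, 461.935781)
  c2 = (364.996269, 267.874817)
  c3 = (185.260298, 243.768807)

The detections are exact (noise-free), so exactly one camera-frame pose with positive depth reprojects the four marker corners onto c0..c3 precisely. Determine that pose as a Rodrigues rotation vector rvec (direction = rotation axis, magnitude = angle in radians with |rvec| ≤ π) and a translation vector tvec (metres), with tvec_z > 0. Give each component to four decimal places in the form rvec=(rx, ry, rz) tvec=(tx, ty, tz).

Intrinsics K: fx=811.8, fy=854.2, cx=328.8, cy=235.1
Marker side s = 0.141 m; corners in marker frame (Z=0):
  M0 = (-0.0705, +0.0705, 0)
  M1 = (+0.0705, +0.0705, 0)
  M2 = (+0.0705, -0.0705, 0)
  M3 = (-0.0705, -0.0705, 0)
Detected image corners:
  c0 = (161.928150, 447.202040) px
  c1 = (352.807135, 461.935781) px
  c2 = (364.996269, 267.874817) px
  c3 = (185.260298, 243.768807) px
Planar DLT: solve 8×8 A·h = b for H (H[2,2]=1):
  H  [+1412.35996 -228.96247 +268.92663]
  H  [+271.00044 +1269.88537 +352.71286]
  H  [+0.37263 -0.39076 +1.00000]
B = K⁻¹H; ‖b₁‖=1.646037, ‖b₂‖=1.646037; λ = 2/(‖b₁‖+‖b₂‖) = 0.607520, sign → tz>0 ⇒ λ=+0.607520
r₁ = λ·B[:,0] = (+0.96527,+0.13043,+0.22638); r₂ = λ·B[:,1] = (-0.07520,+0.96850,-0.23739)
r₃ = r₁×r₂ = (-0.25021,+0.21213,+0.94467); SVD([r₁ r₂ r₃]) → R = UVᵀ:
  R  [+0.96527 -0.07520 -0.25021]
  R  [+0.13043 +0.96850 +0.21213]
  R  [+0.22638 -0.23739 +0.94467]
t = (-0.04481, +0.08365, +0.60752) m
tr R = 2.878433; θ = arccos((tr R − 1)/2) = 0.350455 rad = 20.080°
axis k = ((R−Rᵀ)₃₂, (R−Rᵀ)₁₃, (R−Rᵀ)₂₁) / (2 sinθ) = (-0.654655, -0.694079, +0.299469)
rvec = θ·k = (-0.229427, -0.243243, +0.104950)

rvec=(-0.2294, -0.2432, 0.1050) tvec=(-0.0448, 0.0836, 0.6075)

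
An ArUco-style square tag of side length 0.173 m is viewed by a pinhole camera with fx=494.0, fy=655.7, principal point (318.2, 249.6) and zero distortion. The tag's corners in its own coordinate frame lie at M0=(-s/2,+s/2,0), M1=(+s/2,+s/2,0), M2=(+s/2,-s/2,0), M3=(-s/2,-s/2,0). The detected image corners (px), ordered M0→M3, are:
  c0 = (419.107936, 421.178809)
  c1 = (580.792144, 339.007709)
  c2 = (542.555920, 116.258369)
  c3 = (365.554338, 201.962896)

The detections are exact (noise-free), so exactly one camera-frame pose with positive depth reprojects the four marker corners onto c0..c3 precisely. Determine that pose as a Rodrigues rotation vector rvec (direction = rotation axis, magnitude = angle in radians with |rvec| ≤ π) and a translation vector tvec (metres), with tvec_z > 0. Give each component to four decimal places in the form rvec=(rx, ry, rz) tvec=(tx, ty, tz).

rvec=(0.2240, -0.0854, -0.3444) tvec=(0.1517, 0.0174, 0.4670)

Intrinsics K: fx=494.0, fy=655.7, cx=318.2, cy=249.6
Marker side s = 0.173 m; corners in marker frame (Z=0):
  M0 = (-0.0865, +0.0865, 0)
  M1 = (+0.0865, +0.0865, 0)
  M2 = (+0.0865, -0.0865, 0)
  M3 = (-0.0865, -0.0865, 0)
Detected image corners:
  c0 = (419.107936, 421.178809) px
  c1 = (580.792144, 339.007709) px
  c2 = (542.555920, 116.258369) px
  c3 = (365.554338, 201.962896) px
Planar DLT: solve 8×8 A·h = b for H (H[2,2]=1):
  H  [+1022.87525 +501.87304 +478.69364]
  H  [-458.79866 +1411.36722 +274.00022]
  H  [+0.09626 +0.49675 +1.00000]
B = K⁻¹H; ‖b₁‖=2.141477, ‖b₂‖=2.141477; λ = 2/(‖b₁‖+‖b₂‖) = 0.466967, sign → tz>0 ⇒ λ=+0.466967
r₁ = λ·B[:,0] = (+0.93795,-0.34385,+0.04495); r₂ = λ·B[:,1] = (+0.32499,+0.91683,+0.23197)
r₃ = r₁×r₂ = (-0.12097,-0.20297,+0.97168); SVD([r₁ r₂ r₃]) → R = UVᵀ:
  R  [+0.93795 +0.32499 -0.12097]
  R  [-0.34385 +0.91683 -0.20297]
  R  [+0.04495 +0.23197 +0.97168]
t = (+0.15171, +0.01738, +0.46697) m
tr R = 2.826458; θ = arccos((tr R − 1)/2) = 0.419656 rad = 24.045°
axis k = ((R−Rᵀ)₃₂, (R−Rᵀ)₁₃, (R−Rᵀ)₂₁) / (2 sinθ) = (+0.533731, -0.203616, -0.820775)
rvec = θ·k = (+0.223983, -0.085449, -0.344443)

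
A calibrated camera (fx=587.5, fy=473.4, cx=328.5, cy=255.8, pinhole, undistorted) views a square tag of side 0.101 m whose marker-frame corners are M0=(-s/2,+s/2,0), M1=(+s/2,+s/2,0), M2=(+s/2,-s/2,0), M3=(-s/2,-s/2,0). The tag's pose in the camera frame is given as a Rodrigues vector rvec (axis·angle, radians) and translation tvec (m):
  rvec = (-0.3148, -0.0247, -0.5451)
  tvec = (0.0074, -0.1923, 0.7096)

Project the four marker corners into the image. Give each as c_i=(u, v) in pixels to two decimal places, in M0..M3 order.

c0=(320.07, 169.37) c1=(392.72, 136.15) c2=(348.39, 87.94) c3=(278.02, 119.09)

Intrinsics K: fx=587.5, fy=473.4, cx=328.5, cy=255.8
Marker side s = 0.101 m; corners in marker frame (Z=0):
  M0 = (-0.0505, +0.0505, 0)
  M1 = (+0.0505, +0.0505, 0)
  M2 = (+0.0505, -0.0505, 0)
  M3 = (-0.0505, -0.0505, 0)
rvec = (-0.3148, -0.0247, -0.5451), |rvec| = θ = 0.62995 rad = 36.094°
Rodrigues: sinθ=0.58911, 1−cosθ=0.19195; R = I + sinθ·[k]× + (1−cosθ)·[k]×²:
    [+0.85599 +0.51352 +0.05990]
    [-0.50599 +0.80835 +0.30090]
    [+0.10610 -0.28788 +0.95177]
t = (0.0074, -0.1923, 0.7096) m
M0: Pc = R·M0+t = (-0.00989, -0.12593, +0.68970); u = 587.5·(-0.00989)/0.68970 + 328.5 = 320.0715, v = 473.4·(-0.12593)/0.68970 + 255.8 = 169.3670
M1: Pc = R·M1+t = (+0.07656, -0.17703, +0.70042); u = 587.5·(+0.07656)/0.70042 + 328.5 = 392.7171, v = 473.4·(-0.17703)/0.70042 + 255.8 = 136.1482
M2: Pc = R·M2+t = (+0.02469, -0.25867, +0.72950); u = 587.5·(+0.02469)/0.72950 + 328.5 = 348.3879, v = 473.4·(-0.25867)/0.72950 + 255.8 = 87.9355
M3: Pc = R·M3+t = (-0.06176, -0.20757, +0.71878); u = 587.5·(-0.06176)/0.71878 + 328.5 = 278.0201, v = 473.4·(-0.20757)/0.71878 + 255.8 = 119.0918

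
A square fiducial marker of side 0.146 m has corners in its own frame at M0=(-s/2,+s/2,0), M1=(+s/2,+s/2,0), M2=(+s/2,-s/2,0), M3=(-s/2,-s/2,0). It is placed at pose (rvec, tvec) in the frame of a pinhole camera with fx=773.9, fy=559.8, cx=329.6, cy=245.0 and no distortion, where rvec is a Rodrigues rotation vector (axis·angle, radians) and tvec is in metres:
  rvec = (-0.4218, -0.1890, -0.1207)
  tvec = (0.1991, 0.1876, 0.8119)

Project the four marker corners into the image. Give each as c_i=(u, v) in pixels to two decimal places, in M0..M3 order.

c0=(469.91, 434.03) c1=(602.67, 418.99) c2=(563.78, 320.79) c3=(438.86, 331.19)

Intrinsics K: fx=773.9, fy=559.8, cx=329.6, cy=245.0
Marker side s = 0.146 m; corners in marker frame (Z=0):
  M0 = (-0.0730, +0.0730, 0)
  M1 = (+0.0730, +0.0730, 0)
  M2 = (+0.0730, -0.0730, 0)
  M3 = (-0.0730, -0.0730, 0)
rvec = (-0.4218, -0.1890, -0.1207), |rvec| = θ = 0.47771 rad = 27.371°
Rodrigues: sinθ=0.45974, 1−cosθ=0.11195; R = I + sinθ·[k]× + (1−cosθ)·[k]×²:
    [+0.97533 +0.15527 -0.15692]
    [-0.07705 +0.90557 +0.41713]
    [+0.20687 -0.39475 +0.89520]
t = (0.1991, 0.1876, 0.8119) m
M0: Pc = R·M0+t = (+0.13924, +0.25933, +0.76798); u = 773.9·(+0.13924)/0.76798 + 329.6 = 469.9085, v = 559.8·(+0.25933)/0.76798 + 245.0 = 434.0330
M1: Pc = R·M1+t = (+0.28163, +0.24808, +0.79818); u = 773.9·(+0.28163)/0.79818 + 329.6 = 602.6650, v = 559.8·(+0.24808)/0.79818 + 245.0 = 418.9902
M2: Pc = R·M2+t = (+0.25896, +0.11587, +0.85582); u = 773.9·(+0.25896)/0.85582 + 329.6 = 563.7766, v = 559.8·(+0.11587)/0.85582 + 245.0 = 320.7906
M3: Pc = R·M3+t = (+0.11657, +0.12712, +0.82562); u = 773.9·(+0.11657)/0.82562 + 329.6 = 438.8647, v = 559.8·(+0.12712)/0.82562 + 245.0 = 331.1910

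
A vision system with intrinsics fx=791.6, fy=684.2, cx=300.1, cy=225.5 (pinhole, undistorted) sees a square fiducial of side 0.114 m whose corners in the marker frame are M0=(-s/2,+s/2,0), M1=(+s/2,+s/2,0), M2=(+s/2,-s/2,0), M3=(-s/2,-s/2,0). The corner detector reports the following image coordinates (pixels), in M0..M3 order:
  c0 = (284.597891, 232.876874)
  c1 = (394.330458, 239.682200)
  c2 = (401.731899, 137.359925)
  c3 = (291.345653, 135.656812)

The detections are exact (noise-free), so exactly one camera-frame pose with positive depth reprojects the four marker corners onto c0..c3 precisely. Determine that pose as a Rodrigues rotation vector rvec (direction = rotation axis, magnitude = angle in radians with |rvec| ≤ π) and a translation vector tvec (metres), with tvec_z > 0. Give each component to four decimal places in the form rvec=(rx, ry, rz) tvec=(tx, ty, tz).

rvec=(0.0071, 0.3595, 0.0629) tvec=(0.0410, -0.0447, 0.7816)

Intrinsics K: fx=791.6, fy=684.2, cx=300.1, cy=225.5
Marker side s = 0.114 m; corners in marker frame (Z=0):
  M0 = (-0.0570, +0.0570, 0)
  M1 = (+0.0570, +0.0570, 0)
  M2 = (+0.0570, -0.0570, 0)
  M3 = (-0.0570, -0.0570, 0)
Detected image corners:
  c0 = (284.597891, 232.876874) px
  c1 = (394.330458, 239.682200) px
  c2 = (401.731899, 137.359925) px
  c3 = (291.345653, 135.656812) px
Planar DLT: solve 8×8 A·h = b for H (H[2,2]=1):
  H  [+811.22357 -54.02661 +341.58661]
  H  [-46.45137 +878.93667 +186.40541]
  H  [-0.44958 +0.02320 +1.00000]
B = K⁻¹H; ‖b₁‖=1.279506, ‖b₂‖=1.279506; λ = 2/(‖b₁‖+‖b₂‖) = 0.781552, sign → tz>0 ⇒ λ=+0.781552
r₁ = λ·B[:,0] = (+0.93413,+0.06274,-0.35137); r₂ = λ·B[:,1] = (-0.06021,+0.99802,+0.01813)
r₃ = r₁×r₂ = (+0.35181,+0.00422,+0.93606); SVD([r₁ r₂ r₃]) → R = UVᵀ:
  R  [+0.93413 -0.06021 +0.35181]
  R  [+0.06274 +0.99802 +0.00422]
  R  [-0.35137 +0.01813 +0.93606]
t = (+0.04096, -0.04466, +0.78155) m
tr R = 2.868215; θ = arccos((tr R − 1)/2) = 0.365046 rad = 20.916°
axis k = ((R−Rᵀ)₃₂, (R−Rᵀ)₁₃, (R−Rᵀ)₂₁) / (2 sinθ) = (+0.019486, +0.984867, +0.172215)
rvec = θ·k = (+0.007113, +0.359522, +0.062866)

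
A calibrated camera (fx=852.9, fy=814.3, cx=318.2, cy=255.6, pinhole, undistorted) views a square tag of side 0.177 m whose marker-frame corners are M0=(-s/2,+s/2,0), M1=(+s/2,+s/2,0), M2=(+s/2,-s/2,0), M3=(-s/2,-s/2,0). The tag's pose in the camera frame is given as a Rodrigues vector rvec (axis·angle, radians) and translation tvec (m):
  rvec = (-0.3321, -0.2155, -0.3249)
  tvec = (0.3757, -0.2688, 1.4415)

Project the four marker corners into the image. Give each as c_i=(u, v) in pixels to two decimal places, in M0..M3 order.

c0=(516.75, 159.05) c1=(607.51, 134.50) c2=(562.71, 52.03) c3=(473.68, 73.11)

Intrinsics K: fx=852.9, fy=814.3, cx=318.2, cy=255.6
Marker side s = 0.177 m; corners in marker frame (Z=0):
  M0 = (-0.0885, +0.0885, 0)
  M1 = (+0.0885, +0.0885, 0)
  M2 = (+0.0885, -0.0885, 0)
  M3 = (-0.0885, -0.0885, 0)
rvec = (-0.3321, -0.2155, -0.3249), |rvec| = θ = 0.51214 rad = 29.344°
Rodrigues: sinθ=0.49005, 1−cosθ=0.12830; R = I + sinθ·[k]× + (1−cosθ)·[k]×²:
    [+0.92565 +0.34589 -0.15342]
    [-0.27587 +0.89441 +0.35202]
    [+0.25898 -0.28352 +0.92333]
t = (0.3757, -0.2688, 1.4415) m
M0: Pc = R·M0+t = (+0.32439, -0.16523, +1.39349); u = 852.9·(+0.32439)/1.39349 + 318.2 = 516.7475, v = 814.3·(-0.16523)/1.39349 + 255.6 = 159.0463
M1: Pc = R·M1+t = (+0.48823, -0.21406, +1.43933); u = 852.9·(+0.48823)/1.43933 + 318.2 = 607.5101, v = 814.3·(-0.21406)/1.43933 + 255.6 = 134.4960
M2: Pc = R·M2+t = (+0.42701, -0.37237, +1.48951); u = 852.9·(+0.42701)/1.48951 + 318.2 = 562.7066, v = 814.3·(-0.37237)/1.48951 + 255.6 = 52.0291
M3: Pc = R·M3+t = (+0.26317, -0.32354, +1.44367); u = 852.9·(+0.26317)/1.44367 + 318.2 = 473.6764, v = 814.3·(-0.32354)/1.44367 + 255.6 = 73.1075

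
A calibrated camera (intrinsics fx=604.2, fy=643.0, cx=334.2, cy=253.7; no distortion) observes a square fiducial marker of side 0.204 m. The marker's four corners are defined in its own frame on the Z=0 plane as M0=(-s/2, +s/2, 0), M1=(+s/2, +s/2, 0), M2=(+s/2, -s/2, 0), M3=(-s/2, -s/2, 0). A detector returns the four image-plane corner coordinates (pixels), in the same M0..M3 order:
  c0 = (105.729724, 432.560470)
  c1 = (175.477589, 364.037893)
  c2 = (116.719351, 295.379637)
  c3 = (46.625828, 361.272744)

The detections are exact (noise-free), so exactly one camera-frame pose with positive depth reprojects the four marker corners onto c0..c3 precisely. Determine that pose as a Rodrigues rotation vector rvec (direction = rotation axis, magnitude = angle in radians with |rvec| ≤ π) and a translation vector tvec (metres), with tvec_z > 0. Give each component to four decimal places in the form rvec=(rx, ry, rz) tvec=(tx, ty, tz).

rvec=(-0.1553, -0.1124, -0.7595) tvec=(-0.5060, 0.2324, 1.3716)

Intrinsics K: fx=604.2, fy=643.0, cx=334.2, cy=253.7
Marker side s = 0.204 m; corners in marker frame (Z=0):
  M0 = (-0.1020, +0.1020, 0)
  M1 = (+0.1020, +0.1020, 0)
  M2 = (+0.1020, -0.1020, 0)
  M3 = (-0.1020, -0.1020, 0)
Detected image corners:
  c0 = (105.729724, 432.560470) px
  c1 = (175.477589, 364.037893) px
  c2 = (116.719351, 295.379637) px
  c3 = (46.625828, 361.272744) px
Planar DLT: solve 8×8 A·h = b for H (H[2,2]=1):
  H  [+355.49807 +280.82069 +111.32938]
  H  [-287.74447 +316.62309 +362.66128]
  H  [+0.11466 -0.07241 +1.00000]
B = K⁻¹H; ‖b₁‖=0.729055, ‖b₂‖=0.729055; λ = 2/(‖b₁‖+‖b₂‖) = 1.371638, sign → tz>0 ⇒ λ=+1.371638
r₁ = λ·B[:,0] = (+0.72005,-0.67587,+0.15727); r₂ = λ·B[:,1] = (+0.69245,+0.71460,-0.09932)
r₃ = r₁×r₂ = (-0.04526,+0.18042,+0.98255); SVD([r₁ r₂ r₃]) → R = UVᵀ:
  R  [+0.72005 +0.69245 -0.04526]
  R  [-0.67587 +0.71460 +0.18042]
  R  [+0.15727 -0.09932 +0.98255]
t = (-0.50595, +0.23243, +1.37164) m
tr R = 2.417198; θ = arccos((tr R − 1)/2) = 0.783285 rad = 44.879°
axis k = ((R−Rᵀ)₃₂, (R−Rᵀ)₁₃, (R−Rᵀ)₂₁) / (2 sinθ) = (-0.198220, -0.143520, -0.969593)
rvec = θ·k = (-0.155263, -0.112417, -0.759468)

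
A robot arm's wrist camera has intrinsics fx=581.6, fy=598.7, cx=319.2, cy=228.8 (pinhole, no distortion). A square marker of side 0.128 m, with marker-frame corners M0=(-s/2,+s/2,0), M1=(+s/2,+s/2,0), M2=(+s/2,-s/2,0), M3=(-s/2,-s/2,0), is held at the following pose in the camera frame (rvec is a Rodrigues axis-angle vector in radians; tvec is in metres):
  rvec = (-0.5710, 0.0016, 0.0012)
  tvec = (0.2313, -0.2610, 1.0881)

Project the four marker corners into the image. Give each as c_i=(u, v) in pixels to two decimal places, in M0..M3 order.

Intrinsics K: fx=581.6, fy=598.7, cx=319.2, cy=228.8
Marker side s = 0.128 m; corners in marker frame (Z=0):
  M0 = (-0.0640, +0.0640, 0)
  M1 = (+0.0640, +0.0640, 0)
  M2 = (+0.0640, -0.0640, 0)
  M3 = (-0.0640, -0.0640, 0)
rvec = (-0.5710, 0.0016, 0.0012), |rvec| = θ = 0.57100 rad = 32.716°
Rodrigues: sinθ=0.54048, 1−cosθ=0.15864; R = I + sinθ·[k]× + (1−cosθ)·[k]×²:
    [+1.00000 -0.00158 +0.00118]
    [+0.00069 +0.84136 +0.54047]
    [-0.00185 -0.54047 +0.84136]
t = (0.2313, -0.2610, 1.0881) m
M0: Pc = R·M0+t = (+0.16720, -0.20720, +1.05363); u = 581.6·(+0.16720)/1.05363 + 319.2 = 411.4934, v = 598.7·(-0.20720)/1.05363 + 228.8 = 111.0649
M1: Pc = R·M1+t = (+0.29520, -0.20711, +1.05339); u = 581.6·(+0.29520)/1.05339 + 319.2 = 482.1855, v = 598.7·(-0.20711)/1.05339 + 228.8 = 111.0888
M2: Pc = R·M2+t = (+0.29540, -0.31480, +1.12257); u = 581.6·(+0.29540)/1.12257 + 319.2 = 472.2461, v = 598.7·(-0.31480)/1.12257 + 228.8 = 60.9066
M3: Pc = R·M3+t = (+0.16740, -0.31489, +1.12281); u = 581.6·(+0.16740)/1.12281 + 319.2 = 405.9117, v = 598.7·(-0.31489)/1.12281 + 228.8 = 60.8948

c0=(411.49, 111.06) c1=(482.19, 111.09) c2=(472.25, 60.91) c3=(405.91, 60.89)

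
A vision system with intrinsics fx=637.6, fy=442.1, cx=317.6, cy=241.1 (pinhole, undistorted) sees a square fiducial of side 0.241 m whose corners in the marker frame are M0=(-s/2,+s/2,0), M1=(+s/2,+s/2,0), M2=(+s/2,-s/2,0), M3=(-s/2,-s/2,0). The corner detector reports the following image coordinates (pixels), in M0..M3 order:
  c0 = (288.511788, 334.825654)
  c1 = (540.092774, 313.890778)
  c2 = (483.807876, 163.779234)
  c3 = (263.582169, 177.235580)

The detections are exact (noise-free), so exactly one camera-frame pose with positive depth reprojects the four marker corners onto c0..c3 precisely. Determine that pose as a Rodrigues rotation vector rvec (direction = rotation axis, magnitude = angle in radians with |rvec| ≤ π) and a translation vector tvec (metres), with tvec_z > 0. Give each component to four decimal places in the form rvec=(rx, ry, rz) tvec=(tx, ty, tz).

Intrinsics K: fx=637.6, fy=442.1, cx=317.6, cy=241.1
Marker side s = 0.241 m; corners in marker frame (Z=0):
  M0 = (-0.1205, +0.1205, 0)
  M1 = (+0.1205, +0.1205, 0)
  M2 = (+0.1205, -0.1205, 0)
  M3 = (-0.1205, -0.1205, 0)
Detected image corners:
  c0 = (288.511788, 334.825654) px
  c1 = (540.092774, 313.890778) px
  c2 = (483.807876, 163.779234) px
  c3 = (263.582169, 177.235580) px
Planar DLT: solve 8×8 A·h = b for H (H[2,2]=1):
  H  [+1028.48323 -57.04464 +394.54450]
  H  [-36.27568 +495.81199 +241.95889]
  H  [+0.13741 -0.57517 +1.00000]
B = K⁻¹H; ‖b₁‖=1.558634, ‖b₂‖=1.558634; λ = 2/(‖b₁‖+‖b₂‖) = 0.641588, sign → tz>0 ⇒ λ=+0.641588
r₁ = λ·B[:,0] = (+0.99100,-0.10072,+0.08816); r₂ = λ·B[:,1] = (+0.12642,+0.92078,-0.36902)
r₃ = r₁×r₂ = (-0.04401,+0.37685,+0.92523); SVD([r₁ r₂ r₃]) → R = UVᵀ:
  R  [+0.99100 +0.12642 -0.04401]
  R  [-0.10072 +0.92078 +0.37685]
  R  [+0.08816 -0.36902 +0.92523]
t = (+0.07743, +0.00125, +0.64159) m
tr R = 2.837013; θ = arccos((tr R − 1)/2) = 0.406509 rad = 23.291°
axis k = ((R−Rᵀ)₃₂, (R−Rᵀ)₁₃, (R−Rᵀ)₂₁) / (2 sinθ) = (-0.943170, -0.167132, -0.287222)
rvec = θ·k = (-0.383407, -0.067941, -0.116759)

rvec=(-0.3834, -0.0679, -0.1168) tvec=(0.0774, 0.0012, 0.6416)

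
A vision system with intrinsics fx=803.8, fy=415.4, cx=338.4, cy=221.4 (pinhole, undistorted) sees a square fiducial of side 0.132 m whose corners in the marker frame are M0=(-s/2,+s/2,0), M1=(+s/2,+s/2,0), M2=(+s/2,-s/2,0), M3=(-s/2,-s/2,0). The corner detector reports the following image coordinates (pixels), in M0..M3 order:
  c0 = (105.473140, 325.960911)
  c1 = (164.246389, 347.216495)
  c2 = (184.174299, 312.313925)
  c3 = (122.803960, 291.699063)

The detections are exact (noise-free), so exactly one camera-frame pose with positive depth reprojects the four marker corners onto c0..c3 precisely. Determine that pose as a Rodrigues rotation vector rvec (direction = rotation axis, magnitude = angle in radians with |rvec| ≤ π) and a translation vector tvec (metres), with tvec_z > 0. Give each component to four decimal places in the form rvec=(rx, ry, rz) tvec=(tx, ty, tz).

rvec=(0.2461, 0.4490, 0.3843) tvec=(-0.3175, 0.3088, 1.3092)

Intrinsics K: fx=803.8, fy=415.4, cx=338.4, cy=221.4
Marker side s = 0.132 m; corners in marker frame (Z=0):
  M0 = (-0.0660, +0.0660, 0)
  M1 = (+0.0660, +0.0660, 0)
  M2 = (+0.0660, -0.0660, 0)
  M3 = (-0.0660, -0.0660, 0)
Detected image corners:
  c0 = (105.473140, 325.960911) px
  c1 = (164.246389, 347.216495) px
  c2 = (184.174299, 312.313925) px
  c3 = (122.803960, 291.699063) px
Planar DLT: solve 8×8 A·h = b for H (H[2,2]=1):
  H  [+413.82870 -106.47346 +143.46226]
  H  [+67.60391 +338.28674 +319.37350]
  H  [-0.28511 +0.23911 +1.00000]
B = K⁻¹H; ‖b₁‖=0.763797, ‖b₂‖=0.763797; λ = 2/(‖b₁‖+‖b₂‖) = 1.309249, sign → tz>0 ⇒ λ=+1.309249
r₁ = λ·B[:,0] = (+0.83120,+0.41202,-0.37328); r₂ = λ·B[:,1] = (-0.30522,+0.89936,+0.31305)
r₃ = r₁×r₂ = (+0.46469,-0.14628,+0.87331); SVD([r₁ r₂ r₃]) → R = UVᵀ:
  R  [+0.83120 -0.30522 +0.46469]
  R  [+0.41202 +0.89936 -0.14628]
  R  [-0.37328 +0.31305 +0.87331]
t = (-0.31752, +0.30879, +1.30925) m
tr R = 2.603866; θ = arccos((tr R − 1)/2) = 0.640272 rad = 36.685°
axis k = ((R−Rᵀ)₃₂, (R−Rᵀ)₁₃, (R−Rᵀ)₂₁) / (2 sinθ) = (+0.384428, +0.701333, +0.600290)
rvec = θ·k = (+0.246138, +0.449044, +0.384349)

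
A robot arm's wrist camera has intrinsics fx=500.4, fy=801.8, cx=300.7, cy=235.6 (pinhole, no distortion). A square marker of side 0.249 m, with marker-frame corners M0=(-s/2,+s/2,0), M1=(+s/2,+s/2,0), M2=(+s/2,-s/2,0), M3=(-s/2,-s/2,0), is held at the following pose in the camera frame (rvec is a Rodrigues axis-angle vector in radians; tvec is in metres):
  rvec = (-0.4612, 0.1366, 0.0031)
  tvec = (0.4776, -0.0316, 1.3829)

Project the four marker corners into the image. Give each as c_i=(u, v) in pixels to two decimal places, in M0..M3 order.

Intrinsics K: fx=500.4, fy=801.8, cx=300.7, cy=235.6
Marker side s = 0.249 m; corners in marker frame (Z=0):
  M0 = (-0.1245, +0.1245, 0)
  M1 = (+0.1245, +0.1245, 0)
  M2 = (+0.1245, -0.1245, 0)
  M3 = (-0.1245, -0.1245, 0)
rvec = (-0.4612, 0.1366, 0.0031), |rvec| = θ = 0.48101 rad = 27.560°
Rodrigues: sinθ=0.46268, 1−cosθ=0.11347; R = I + sinθ·[k]× + (1−cosθ)·[k]×²:
    [+0.99084 -0.03388 +0.13069]
    [-0.02792 +0.89568 +0.44383]
    [-0.13209 -0.44341 +0.88653]
t = (0.4776, -0.0316, 1.3829) m
M0: Pc = R·M0+t = (+0.35002, +0.08339, +1.34414); u = 500.4·(+0.35002)/1.34414 + 300.7 = 431.0070, v = 801.8·(+0.08339)/1.34414 + 235.6 = 285.3418
M1: Pc = R·M1+t = (+0.59674, +0.07644, +1.31125); u = 500.4·(+0.59674)/1.31125 + 300.7 = 528.4292, v = 801.8·(+0.07644)/1.31125 + 235.6 = 282.3391
M2: Pc = R·M2+t = (+0.60518, -0.14659, +1.42166); u = 500.4·(+0.60518)/1.42166 + 300.7 = 513.7125, v = 801.8·(-0.14659)/1.42166 + 235.6 = 152.9264
M3: Pc = R·M3+t = (+0.35846, -0.13964, +1.45455); u = 500.4·(+0.35846)/1.45455 + 300.7 = 424.0180, v = 801.8·(-0.13964)/1.45455 + 235.6 = 158.6275

c0=(431.01, 285.34) c1=(528.43, 282.34) c2=(513.71, 152.93) c3=(424.02, 158.63)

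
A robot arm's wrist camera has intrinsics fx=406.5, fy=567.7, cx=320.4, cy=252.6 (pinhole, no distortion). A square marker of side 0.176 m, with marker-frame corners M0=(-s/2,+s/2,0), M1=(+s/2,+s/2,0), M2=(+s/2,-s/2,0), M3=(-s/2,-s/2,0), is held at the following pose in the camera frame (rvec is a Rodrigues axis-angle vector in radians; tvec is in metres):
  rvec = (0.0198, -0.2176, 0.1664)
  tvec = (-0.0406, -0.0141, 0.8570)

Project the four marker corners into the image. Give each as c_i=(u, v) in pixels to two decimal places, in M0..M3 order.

c0=(252.51, 292.16) c1=(334.07, 308.93) c2=(347.67, 196.47) c3=(266.70, 174.58)

Intrinsics K: fx=406.5, fy=567.7, cx=320.4, cy=252.6
Marker side s = 0.176 m; corners in marker frame (Z=0):
  M0 = (-0.0880, +0.0880, 0)
  M1 = (+0.0880, +0.0880, 0)
  M2 = (+0.0880, -0.0880, 0)
  M3 = (-0.0880, -0.0880, 0)
rvec = (0.0198, -0.2176, 0.1664), |rvec| = θ = 0.27465 rad = 15.736°
Rodrigues: sinθ=0.27121, 1−cosθ=0.03748; R = I + sinθ·[k]× + (1−cosθ)·[k]×²:
    [+0.96272 -0.16646 -0.21324]
    [+0.16218 +0.98605 -0.03754]
    [+0.21651 +0.00156 +0.97628]
t = (-0.0406, -0.0141, 0.8570) m
M0: Pc = R·M0+t = (-0.13997, +0.05840, +0.83808); u = 406.5·(-0.13997)/0.83808 + 320.4 = 252.5111, v = 567.7·(+0.05840)/0.83808 + 252.6 = 292.1594
M1: Pc = R·M1+t = (+0.02947, +0.08694, +0.87619); u = 406.5·(+0.02947)/0.87619 + 320.4 = 334.0727, v = 567.7·(+0.08694)/0.87619 + 252.6 = 308.9324
M2: Pc = R·M2+t = (+0.05877, -0.08660, +0.87592); u = 406.5·(+0.05877)/0.87592 + 320.4 = 347.6730, v = 567.7·(-0.08660)/0.87592 + 252.6 = 196.4722
M3: Pc = R·M3+t = (-0.11067, -0.11514, +0.83781); u = 406.5·(-0.11067)/0.83781 + 320.4 = 266.7032, v = 567.7·(-0.11514)/0.83781 + 252.6 = 174.5787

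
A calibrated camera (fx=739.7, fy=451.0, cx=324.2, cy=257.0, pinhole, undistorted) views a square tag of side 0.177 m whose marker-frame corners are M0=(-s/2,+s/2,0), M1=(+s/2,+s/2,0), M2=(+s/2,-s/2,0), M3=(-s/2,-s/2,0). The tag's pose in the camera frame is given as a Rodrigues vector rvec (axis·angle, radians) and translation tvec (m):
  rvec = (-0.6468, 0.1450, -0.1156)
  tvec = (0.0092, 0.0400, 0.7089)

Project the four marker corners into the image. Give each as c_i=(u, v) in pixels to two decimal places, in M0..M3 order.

c0=(243.58, 340.95) c1=(440.58, 324.42) c2=(413.24, 230.93) c3=(244.30, 247.27)

Intrinsics K: fx=739.7, fy=451.0, cx=324.2, cy=257.0
Marker side s = 0.177 m; corners in marker frame (Z=0):
  M0 = (-0.0885, +0.0885, 0)
  M1 = (+0.0885, +0.0885, 0)
  M2 = (+0.0885, -0.0885, 0)
  M3 = (-0.0885, -0.0885, 0)
rvec = (-0.6468, 0.1450, -0.1156), |rvec| = θ = 0.67286 rad = 38.552°
Rodrigues: sinθ=0.62322, 1−cosθ=0.21796; R = I + sinθ·[k]× + (1−cosθ)·[k]×²:
    [+0.98344 +0.06192 +0.17030]
    [-0.15222 +0.79217 +0.59102]
    [-0.09831 -0.60716 +0.78848]
t = (0.0092, 0.0400, 0.7089) m
M0: Pc = R·M0+t = (-0.07235, +0.12358, +0.66387); u = 739.7·(-0.07235)/0.66387 + 324.2 = 243.5802, v = 451.0·(+0.12358)/0.66387 + 257.0 = 340.9533
M1: Pc = R·M1+t = (+0.10171, +0.09663, +0.64647); u = 739.7·(+0.10171)/0.64647 + 324.2 = 440.5844, v = 451.0·(+0.09663)/0.64647 + 257.0 = 324.4163
M2: Pc = R·M2+t = (+0.09075, -0.04358, +0.75393); u = 739.7·(+0.09075)/0.75393 + 324.2 = 413.2414, v = 451.0·(-0.04358)/0.75393 + 257.0 = 230.9316
M3: Pc = R·M3+t = (-0.08331, -0.01663, +0.77133); u = 739.7·(-0.08331)/0.77133 + 324.2 = 244.3019, v = 451.0·(-0.01663)/0.77133 + 257.0 = 247.2736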